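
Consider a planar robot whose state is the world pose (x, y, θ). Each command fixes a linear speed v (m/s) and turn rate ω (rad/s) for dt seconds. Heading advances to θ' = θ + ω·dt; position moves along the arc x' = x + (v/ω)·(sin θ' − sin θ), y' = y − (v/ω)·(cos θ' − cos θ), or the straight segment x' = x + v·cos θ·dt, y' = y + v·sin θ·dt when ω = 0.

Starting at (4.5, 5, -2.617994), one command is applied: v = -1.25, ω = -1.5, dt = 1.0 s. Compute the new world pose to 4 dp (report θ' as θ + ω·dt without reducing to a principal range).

(5.6071, 4.7450, -4.1180)

θ' = -2.6180 + -1.5·1.0 = -4.1180
R = v/ω = -1.25/-1.5 = 0.8333
x' = 4.5 + 0.8333·(sin -4.1180 − sin -2.6180) = 5.6071
y' = 5 − 0.8333·(cos -4.1180 − cos -2.6180) = 4.7450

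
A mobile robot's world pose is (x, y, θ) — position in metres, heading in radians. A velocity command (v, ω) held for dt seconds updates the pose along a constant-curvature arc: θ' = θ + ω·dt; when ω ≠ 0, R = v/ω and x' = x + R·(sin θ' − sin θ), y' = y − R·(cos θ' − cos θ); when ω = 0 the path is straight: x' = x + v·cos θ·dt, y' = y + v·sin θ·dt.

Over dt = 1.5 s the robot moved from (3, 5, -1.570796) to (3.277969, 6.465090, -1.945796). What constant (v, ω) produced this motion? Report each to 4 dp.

Δθ = -1.945796 − -1.570796 = -0.375000
ω = Δθ/dt = -0.375000/1.5 = -0.2500
R = −Δy/(cos θ' − cos θ) = 4.0000
v = R·ω = 4.0000·-0.2500 = -1.0000

v = -1.0000, ω = -0.2500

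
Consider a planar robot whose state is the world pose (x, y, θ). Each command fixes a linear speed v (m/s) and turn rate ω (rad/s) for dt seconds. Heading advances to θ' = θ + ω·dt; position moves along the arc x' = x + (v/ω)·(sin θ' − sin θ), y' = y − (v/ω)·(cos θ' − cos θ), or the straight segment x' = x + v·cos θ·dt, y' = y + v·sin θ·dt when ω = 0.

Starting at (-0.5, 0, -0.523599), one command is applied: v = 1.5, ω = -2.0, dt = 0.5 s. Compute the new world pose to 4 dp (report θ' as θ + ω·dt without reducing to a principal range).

(-0.1258, -0.6141, -1.5236)

θ' = -0.5236 + -2.0·0.5 = -1.5236
R = v/ω = 1.5/-2.0 = -0.7500
x' = -0.5 + -0.7500·(sin -1.5236 − sin -0.5236) = -0.1258
y' = 0 − -0.7500·(cos -1.5236 − cos -0.5236) = -0.6141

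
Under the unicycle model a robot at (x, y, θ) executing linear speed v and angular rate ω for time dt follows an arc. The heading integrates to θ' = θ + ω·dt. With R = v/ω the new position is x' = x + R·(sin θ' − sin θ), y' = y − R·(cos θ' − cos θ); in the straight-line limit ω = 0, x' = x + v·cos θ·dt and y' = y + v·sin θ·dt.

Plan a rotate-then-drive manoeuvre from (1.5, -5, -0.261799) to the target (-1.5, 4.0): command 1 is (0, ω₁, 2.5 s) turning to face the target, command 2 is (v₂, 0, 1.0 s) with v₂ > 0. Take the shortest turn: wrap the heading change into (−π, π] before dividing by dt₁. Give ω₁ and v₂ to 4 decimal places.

ω₁ = 0.8617, v₂ = 9.4868

heading to target = atan2(4−-5, -1.5−1.5) = 1.8925
Δθ = wrap(1.8925 − -0.2618) = 2.1543; ω₁ = Δθ/dt₁ = 0.8617
distance = √((-1.5−1.5)² + (4−-5)²) = 9.4868; v₂ = distance/dt₂ = 9.4868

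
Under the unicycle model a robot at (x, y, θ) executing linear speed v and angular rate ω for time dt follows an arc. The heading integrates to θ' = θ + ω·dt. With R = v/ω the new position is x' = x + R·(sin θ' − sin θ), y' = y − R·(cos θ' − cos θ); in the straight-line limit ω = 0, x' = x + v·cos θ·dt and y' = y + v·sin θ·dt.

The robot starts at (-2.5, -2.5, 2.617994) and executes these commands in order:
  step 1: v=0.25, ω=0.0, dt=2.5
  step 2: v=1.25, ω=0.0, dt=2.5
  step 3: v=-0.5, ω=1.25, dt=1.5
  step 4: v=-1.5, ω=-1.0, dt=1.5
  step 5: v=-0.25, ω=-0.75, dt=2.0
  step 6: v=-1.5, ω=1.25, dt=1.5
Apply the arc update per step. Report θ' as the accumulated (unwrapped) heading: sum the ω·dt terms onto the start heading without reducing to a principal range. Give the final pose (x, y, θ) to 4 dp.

(-1.7224, -0.8268, 3.3680)

step 1: θ'=2.6180 (straight) → pose (-3.0413, -2.1875, 2.6180)
step 2: θ'=2.6180 (straight) → pose (-5.7476, -0.6250, 2.6180)
step 3: θ'=4.4930 (R=-0.4000) → pose (-5.1572, -0.3656, 4.4930)
step 4: θ'=2.9930 (R=1.5000) → pose (-3.4711, 0.7914, 2.9930)
step 5: θ'=1.4930 (R=0.3333) → pose (-3.1881, 0.4358, 1.4930)
step 6: θ'=3.3680 (R=-1.2000) → pose (-1.7224, -0.8268, 3.3680)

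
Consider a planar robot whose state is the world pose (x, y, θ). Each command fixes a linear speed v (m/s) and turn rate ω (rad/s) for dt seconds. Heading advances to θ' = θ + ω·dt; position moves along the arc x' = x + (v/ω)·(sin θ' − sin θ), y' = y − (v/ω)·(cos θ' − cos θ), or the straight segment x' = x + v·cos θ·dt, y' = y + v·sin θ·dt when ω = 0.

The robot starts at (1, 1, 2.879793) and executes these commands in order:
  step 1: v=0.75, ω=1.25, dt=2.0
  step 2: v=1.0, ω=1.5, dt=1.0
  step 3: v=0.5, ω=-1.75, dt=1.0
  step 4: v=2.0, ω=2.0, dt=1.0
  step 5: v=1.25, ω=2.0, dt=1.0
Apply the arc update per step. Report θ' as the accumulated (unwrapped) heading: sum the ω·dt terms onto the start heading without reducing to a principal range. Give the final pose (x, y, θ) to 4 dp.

step 1: θ'=5.3798 (R=0.6000) → pose (0.3734, 0.0491, 5.3798)
step 2: θ'=6.8798 (R=0.6667) → pose (1.2716, -0.0898, 6.8798)
step 3: θ'=5.1298 (R=-0.2857) → pose (1.6933, -0.2103, 5.1298)
step 4: θ'=7.1298 (R=1.0000) → pose (3.3565, -0.4675, 7.1298)
step 5: θ'=9.1298 (R=0.6250) → pose (3.0701, 0.5446, 9.1298)

(3.0701, 0.5446, 9.1298)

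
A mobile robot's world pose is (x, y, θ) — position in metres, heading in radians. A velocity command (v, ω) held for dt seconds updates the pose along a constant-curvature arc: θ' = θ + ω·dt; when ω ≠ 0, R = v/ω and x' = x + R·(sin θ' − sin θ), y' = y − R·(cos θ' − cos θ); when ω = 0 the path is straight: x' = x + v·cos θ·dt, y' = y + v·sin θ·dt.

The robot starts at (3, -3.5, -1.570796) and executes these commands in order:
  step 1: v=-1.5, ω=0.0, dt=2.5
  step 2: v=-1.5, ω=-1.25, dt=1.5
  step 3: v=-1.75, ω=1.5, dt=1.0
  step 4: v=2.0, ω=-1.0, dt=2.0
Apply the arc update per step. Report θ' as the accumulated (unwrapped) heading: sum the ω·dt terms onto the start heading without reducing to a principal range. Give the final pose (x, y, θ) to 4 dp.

(2.6929, 1.4259, -3.9458)

step 1: θ'=-1.5708 (straight) → pose (3.0000, 0.2500, -1.5708)
step 2: θ'=-3.4458 (R=1.2000) → pose (4.5594, 1.3949, -3.4458)
step 3: θ'=-1.9458 (R=-1.1667) → pose (5.9945, 2.0807, -1.9458)
step 4: θ'=-3.9458 (R=-2.0000) → pose (2.6929, 1.4259, -3.9458)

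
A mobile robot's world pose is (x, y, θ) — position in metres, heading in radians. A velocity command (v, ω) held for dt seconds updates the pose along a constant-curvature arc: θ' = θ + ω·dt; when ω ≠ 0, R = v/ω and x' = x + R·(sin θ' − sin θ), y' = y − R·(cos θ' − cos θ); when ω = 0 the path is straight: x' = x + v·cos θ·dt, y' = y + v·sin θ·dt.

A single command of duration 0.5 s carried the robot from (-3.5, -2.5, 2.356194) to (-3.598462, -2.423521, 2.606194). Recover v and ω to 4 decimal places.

Δθ = 2.606194 − 2.356194 = 0.250000
ω = Δθ/dt = 0.250000/0.5 = 0.5000
R = Δx/(sin θ' − sin θ) = 0.5000
v = R·ω = 0.5000·0.5000 = 0.2500

v = 0.2500, ω = 0.5000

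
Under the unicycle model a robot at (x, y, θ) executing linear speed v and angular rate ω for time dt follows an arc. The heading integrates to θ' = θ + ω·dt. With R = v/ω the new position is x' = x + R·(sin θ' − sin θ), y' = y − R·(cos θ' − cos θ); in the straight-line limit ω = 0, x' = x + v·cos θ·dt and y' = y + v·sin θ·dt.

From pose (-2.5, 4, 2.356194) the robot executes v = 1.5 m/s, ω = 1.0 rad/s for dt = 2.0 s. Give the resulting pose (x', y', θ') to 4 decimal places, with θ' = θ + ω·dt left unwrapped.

(-4.9665, 3.4624, 4.3562)

θ' = 2.3562 + 1.0·2.0 = 4.3562
R = v/ω = 1.5/1.0 = 1.5000
x' = -2.5 + 1.5000·(sin 4.3562 − sin 2.3562) = -4.9665
y' = 4 − 1.5000·(cos 4.3562 − cos 2.3562) = 3.4624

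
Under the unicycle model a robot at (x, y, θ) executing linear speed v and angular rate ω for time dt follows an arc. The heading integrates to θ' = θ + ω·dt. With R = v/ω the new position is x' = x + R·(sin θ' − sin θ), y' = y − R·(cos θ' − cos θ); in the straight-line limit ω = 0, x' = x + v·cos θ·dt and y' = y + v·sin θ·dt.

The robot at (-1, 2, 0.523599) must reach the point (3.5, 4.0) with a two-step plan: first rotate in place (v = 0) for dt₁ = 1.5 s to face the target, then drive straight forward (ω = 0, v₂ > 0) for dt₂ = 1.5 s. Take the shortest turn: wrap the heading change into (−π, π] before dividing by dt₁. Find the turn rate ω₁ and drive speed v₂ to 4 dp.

ω₁ = -0.0702, v₂ = 3.2830

heading to target = atan2(4−2, 3.5−-1) = 0.4182
Δθ = wrap(0.4182 − 0.5236) = -0.1054; ω₁ = Δθ/dt₁ = -0.0702
distance = √((3.5−-1)² + (4−2)²) = 4.9244; v₂ = distance/dt₂ = 3.2830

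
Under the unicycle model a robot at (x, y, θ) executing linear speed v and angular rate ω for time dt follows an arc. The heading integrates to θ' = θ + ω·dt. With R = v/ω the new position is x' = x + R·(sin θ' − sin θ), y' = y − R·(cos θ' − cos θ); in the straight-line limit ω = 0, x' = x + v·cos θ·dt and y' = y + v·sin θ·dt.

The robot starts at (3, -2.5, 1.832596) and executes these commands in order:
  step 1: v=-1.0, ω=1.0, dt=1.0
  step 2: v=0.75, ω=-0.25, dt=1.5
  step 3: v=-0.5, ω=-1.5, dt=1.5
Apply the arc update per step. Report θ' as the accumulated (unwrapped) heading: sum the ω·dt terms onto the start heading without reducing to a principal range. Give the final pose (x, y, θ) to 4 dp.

(2.5365, -3.2456, 0.2076)

step 1: θ'=2.8326 (R=-1.0000) → pose (3.6618, -3.1938, 2.8326)
step 2: θ'=2.4576 (R=-3.0000) → pose (2.6784, -2.6611, 2.4576)
step 3: θ'=0.2076 (R=0.3333) → pose (2.5365, -3.2456, 0.2076)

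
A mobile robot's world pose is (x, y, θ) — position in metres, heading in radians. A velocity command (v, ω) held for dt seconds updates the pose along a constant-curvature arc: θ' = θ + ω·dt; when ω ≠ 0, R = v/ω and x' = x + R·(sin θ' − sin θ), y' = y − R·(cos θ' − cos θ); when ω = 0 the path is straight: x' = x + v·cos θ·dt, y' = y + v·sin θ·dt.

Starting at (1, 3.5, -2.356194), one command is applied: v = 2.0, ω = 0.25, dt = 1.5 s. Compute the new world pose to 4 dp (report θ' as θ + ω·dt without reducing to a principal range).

θ' = -2.3562 + 0.25·1.5 = -1.9812
R = v/ω = 2.0/0.25 = 8.0000
x' = 1 + 8.0000·(sin -1.9812 − sin -2.3562) = -0.6788
y' = 3.5 − 8.0000·(cos -1.9812 − cos -2.3562) = 1.0349

(-0.6788, 1.0349, -1.9812)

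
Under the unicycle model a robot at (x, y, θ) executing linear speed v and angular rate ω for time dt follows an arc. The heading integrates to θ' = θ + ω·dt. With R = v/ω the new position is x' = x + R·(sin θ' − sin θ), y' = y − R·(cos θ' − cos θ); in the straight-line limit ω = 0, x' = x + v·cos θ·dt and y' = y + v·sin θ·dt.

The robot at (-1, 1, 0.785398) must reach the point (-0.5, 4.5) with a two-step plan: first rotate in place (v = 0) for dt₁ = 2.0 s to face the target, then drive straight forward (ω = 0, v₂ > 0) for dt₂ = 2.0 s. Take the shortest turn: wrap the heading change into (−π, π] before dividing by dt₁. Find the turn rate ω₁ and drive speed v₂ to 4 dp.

heading to target = atan2(4.5−1, -0.5−-1) = 1.4289
Δθ = wrap(1.4289 − 0.7854) = 0.6435; ω₁ = Δθ/dt₁ = 0.3218
distance = √((-0.5−-1)² + (4.5−1)²) = 3.5355; v₂ = distance/dt₂ = 1.7678

ω₁ = 0.3218, v₂ = 1.7678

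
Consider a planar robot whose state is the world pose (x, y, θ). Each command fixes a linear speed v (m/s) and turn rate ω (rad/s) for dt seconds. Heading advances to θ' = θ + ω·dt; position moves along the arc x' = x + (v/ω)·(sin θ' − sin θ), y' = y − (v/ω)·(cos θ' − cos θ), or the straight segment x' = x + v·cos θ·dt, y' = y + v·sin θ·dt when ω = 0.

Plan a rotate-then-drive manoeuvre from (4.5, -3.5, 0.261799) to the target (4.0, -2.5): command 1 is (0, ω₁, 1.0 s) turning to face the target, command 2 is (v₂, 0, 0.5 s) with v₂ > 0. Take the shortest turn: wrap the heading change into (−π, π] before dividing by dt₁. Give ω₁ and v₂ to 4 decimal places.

ω₁ = 1.7726, v₂ = 2.2361

heading to target = atan2(-2.5−-3.5, 4−4.5) = 2.0344
Δθ = wrap(2.0344 − 0.2618) = 1.7726; ω₁ = Δθ/dt₁ = 1.7726
distance = √((4−4.5)² + (-2.5−-3.5)²) = 1.1180; v₂ = distance/dt₂ = 2.2361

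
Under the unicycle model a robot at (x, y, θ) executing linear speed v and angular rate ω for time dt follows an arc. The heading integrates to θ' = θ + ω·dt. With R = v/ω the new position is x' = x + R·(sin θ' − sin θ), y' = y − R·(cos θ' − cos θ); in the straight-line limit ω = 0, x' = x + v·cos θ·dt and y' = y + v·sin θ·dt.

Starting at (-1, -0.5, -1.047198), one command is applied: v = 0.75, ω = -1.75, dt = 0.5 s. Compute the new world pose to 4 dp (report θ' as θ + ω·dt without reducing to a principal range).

(-0.9688, -0.8618, -1.9222)

θ' = -1.0472 + -1.75·0.5 = -1.9222
R = v/ω = 0.75/-1.75 = -0.4286
x' = -1 + -0.4286·(sin -1.9222 − sin -1.0472) = -0.9688
y' = -0.5 − -0.4286·(cos -1.9222 − cos -1.0472) = -0.8618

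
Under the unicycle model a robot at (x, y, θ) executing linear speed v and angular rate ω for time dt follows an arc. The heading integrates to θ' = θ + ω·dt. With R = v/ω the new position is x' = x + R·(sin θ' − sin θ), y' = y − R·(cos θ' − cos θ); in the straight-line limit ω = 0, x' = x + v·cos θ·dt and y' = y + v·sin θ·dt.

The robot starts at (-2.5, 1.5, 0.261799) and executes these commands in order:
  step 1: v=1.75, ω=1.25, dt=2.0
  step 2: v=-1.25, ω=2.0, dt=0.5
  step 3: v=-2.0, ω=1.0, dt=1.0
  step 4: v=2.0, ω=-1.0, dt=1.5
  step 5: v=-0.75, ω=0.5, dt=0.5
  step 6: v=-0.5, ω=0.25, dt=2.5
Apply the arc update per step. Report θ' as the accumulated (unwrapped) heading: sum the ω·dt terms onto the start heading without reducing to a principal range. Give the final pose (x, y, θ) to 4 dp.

step 1: θ'=2.7618 (R=1.4000) → pose (-2.3433, 4.1525, 2.7618)
step 2: θ'=3.7618 (R=-0.6250) → pose (-1.7484, 4.2244, 3.7618)
step 3: θ'=4.7618 (R=-2.0000) → pose (-0.9132, 5.9507, 4.7618)
step 4: θ'=3.2618 (R=-2.0000) → pose (-2.6709, 3.8663, 3.2618)
step 5: θ'=3.5118 (R=-1.5000) → pose (-2.3081, 3.9571, 3.5118)
step 6: θ'=4.1368 (R=-2.0000) → pose (-1.3540, 4.7330, 4.1368)

(-1.3540, 4.7330, 4.1368)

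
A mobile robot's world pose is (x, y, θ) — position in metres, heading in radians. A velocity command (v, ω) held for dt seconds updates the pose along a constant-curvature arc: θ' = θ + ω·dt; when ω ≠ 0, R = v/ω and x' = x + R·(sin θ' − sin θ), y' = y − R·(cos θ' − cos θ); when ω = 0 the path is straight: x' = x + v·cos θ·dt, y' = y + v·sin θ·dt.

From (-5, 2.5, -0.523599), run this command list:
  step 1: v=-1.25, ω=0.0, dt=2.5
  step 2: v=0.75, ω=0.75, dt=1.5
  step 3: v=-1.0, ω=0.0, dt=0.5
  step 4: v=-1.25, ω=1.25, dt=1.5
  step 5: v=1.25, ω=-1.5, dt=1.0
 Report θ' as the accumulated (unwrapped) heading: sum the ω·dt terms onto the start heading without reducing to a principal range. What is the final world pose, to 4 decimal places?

(-7.2803, 3.3321, 0.9764)

step 1: θ'=-0.5236 (straight) → pose (-7.7063, 4.0625, -0.5236)
step 2: θ'=0.6014 (R=1.0000) → pose (-6.6405, 4.1040, 0.6014)
step 3: θ'=0.6014 (straight) → pose (-7.0528, 3.8211, 0.6014)
step 4: θ'=2.4764 (R=-1.0000) → pose (-7.1042, 2.2097, 2.4764)
step 5: θ'=0.9764 (R=-0.8333) → pose (-7.2803, 3.3321, 0.9764)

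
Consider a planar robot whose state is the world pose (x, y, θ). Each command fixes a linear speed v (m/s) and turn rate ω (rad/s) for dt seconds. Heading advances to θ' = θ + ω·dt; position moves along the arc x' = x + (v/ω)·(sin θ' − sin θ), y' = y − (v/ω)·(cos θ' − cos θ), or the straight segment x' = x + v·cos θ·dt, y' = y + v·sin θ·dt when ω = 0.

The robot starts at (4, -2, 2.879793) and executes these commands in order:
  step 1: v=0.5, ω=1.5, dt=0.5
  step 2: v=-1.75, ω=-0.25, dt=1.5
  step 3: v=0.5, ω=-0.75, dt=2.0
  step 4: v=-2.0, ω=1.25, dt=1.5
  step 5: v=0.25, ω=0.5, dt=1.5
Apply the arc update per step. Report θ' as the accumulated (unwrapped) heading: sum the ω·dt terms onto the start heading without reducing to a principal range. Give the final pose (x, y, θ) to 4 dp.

(7.6046, -2.1129, 4.3798)

step 1: θ'=3.6298 (R=0.3333) → pose (3.7574, -2.0276, 3.6298)
step 2: θ'=3.2548 (R=7.0000) → pose (6.2499, -1.2546, 3.2548)
step 3: θ'=1.7548 (R=-0.6667) → pose (5.5192, -0.7142, 1.7548)
step 4: θ'=3.6298 (R=-1.6000) → pose (7.8427, -1.8346, 3.6298)
step 5: θ'=4.3798 (R=0.5000) → pose (7.6046, -2.1129, 4.3798)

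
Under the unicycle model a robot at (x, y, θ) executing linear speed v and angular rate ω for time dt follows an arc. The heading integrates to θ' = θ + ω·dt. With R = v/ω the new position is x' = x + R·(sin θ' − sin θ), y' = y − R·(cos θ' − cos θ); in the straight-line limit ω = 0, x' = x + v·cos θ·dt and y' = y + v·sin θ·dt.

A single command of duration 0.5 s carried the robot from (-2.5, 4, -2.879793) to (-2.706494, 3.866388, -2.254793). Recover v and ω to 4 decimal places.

v = 0.5000, ω = 1.2500

Δθ = -2.254793 − -2.879793 = 0.625000
ω = Δθ/dt = 0.625000/0.5 = 1.2500
R = Δx/(sin θ' − sin θ) = 0.4000
v = R·ω = 0.4000·1.2500 = 0.5000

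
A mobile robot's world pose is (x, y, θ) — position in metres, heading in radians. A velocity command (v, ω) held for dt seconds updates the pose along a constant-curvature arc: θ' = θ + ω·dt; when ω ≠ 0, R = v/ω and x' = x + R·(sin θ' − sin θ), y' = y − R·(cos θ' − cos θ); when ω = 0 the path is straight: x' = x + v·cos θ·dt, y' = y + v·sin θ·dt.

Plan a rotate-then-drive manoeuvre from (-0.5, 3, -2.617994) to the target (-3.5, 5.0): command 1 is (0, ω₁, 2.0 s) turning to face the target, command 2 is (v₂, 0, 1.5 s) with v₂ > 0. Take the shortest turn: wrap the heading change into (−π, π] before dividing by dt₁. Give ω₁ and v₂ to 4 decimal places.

ω₁ = -0.5558, v₂ = 2.4037

heading to target = atan2(5−3, -3.5−-0.5) = 2.5536
Δθ = wrap(2.5536 − -2.6180) = -1.1116; ω₁ = Δθ/dt₁ = -0.5558
distance = √((-3.5−-0.5)² + (5−3)²) = 3.6056; v₂ = distance/dt₂ = 2.4037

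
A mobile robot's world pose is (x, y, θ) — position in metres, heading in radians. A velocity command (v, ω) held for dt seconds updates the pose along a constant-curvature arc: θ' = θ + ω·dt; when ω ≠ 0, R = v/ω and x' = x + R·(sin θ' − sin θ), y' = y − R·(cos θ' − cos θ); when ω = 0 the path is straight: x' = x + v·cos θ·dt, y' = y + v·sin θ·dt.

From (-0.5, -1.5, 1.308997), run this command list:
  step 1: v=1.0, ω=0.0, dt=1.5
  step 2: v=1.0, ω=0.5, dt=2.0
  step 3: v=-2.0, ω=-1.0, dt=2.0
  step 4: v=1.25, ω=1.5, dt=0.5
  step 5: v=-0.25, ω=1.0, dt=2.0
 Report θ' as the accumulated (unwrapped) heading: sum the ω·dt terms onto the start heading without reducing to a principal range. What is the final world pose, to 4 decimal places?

step 1: θ'=1.3090 (straight) → pose (-0.1118, -0.0511, 1.3090)
step 2: θ'=2.3090 (R=2.0000) → pose (-0.5643, 1.8124, 2.3090)
step 3: θ'=0.3090 (R=2.0000) → pose (-1.4354, -1.4388, 0.3090)
step 4: θ'=1.0590 (R=0.8333) → pose (-0.9623, -1.0530, 1.0590)
step 5: θ'=3.0590 (R=-0.2500) → pose (-0.7649, -1.4246, 3.0590)

(-0.7649, -1.4246, 3.0590)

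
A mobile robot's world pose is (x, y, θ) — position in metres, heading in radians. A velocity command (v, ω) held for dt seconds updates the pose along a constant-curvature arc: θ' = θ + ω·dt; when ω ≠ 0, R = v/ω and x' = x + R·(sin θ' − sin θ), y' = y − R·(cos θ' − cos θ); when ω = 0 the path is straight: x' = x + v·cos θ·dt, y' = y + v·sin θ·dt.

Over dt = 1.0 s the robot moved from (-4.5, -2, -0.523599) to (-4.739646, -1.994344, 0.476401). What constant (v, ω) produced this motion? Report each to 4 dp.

Δθ = 0.476401 − -0.523599 = 1.000000
ω = Δθ/dt = 1.000000/1.0 = 1.0000
R = Δx/(sin θ' − sin θ) = -0.2500
v = R·ω = -0.2500·1.0000 = -0.2500

v = -0.2500, ω = 1.0000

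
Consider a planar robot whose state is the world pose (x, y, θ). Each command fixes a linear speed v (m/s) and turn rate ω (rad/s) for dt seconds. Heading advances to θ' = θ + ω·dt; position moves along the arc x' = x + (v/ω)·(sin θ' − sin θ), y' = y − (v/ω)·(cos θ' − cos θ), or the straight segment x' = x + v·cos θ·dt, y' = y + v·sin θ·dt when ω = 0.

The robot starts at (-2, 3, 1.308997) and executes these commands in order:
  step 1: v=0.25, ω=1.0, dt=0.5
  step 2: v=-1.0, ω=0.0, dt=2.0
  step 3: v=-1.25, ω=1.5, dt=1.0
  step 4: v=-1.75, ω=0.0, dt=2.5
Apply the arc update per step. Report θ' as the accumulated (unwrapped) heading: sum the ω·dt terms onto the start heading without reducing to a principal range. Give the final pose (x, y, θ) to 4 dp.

(3.7359, 1.2841, 3.3090)

step 1: θ'=1.8090 (R=0.2500) → pose (-1.9985, 3.1237, 1.8090)
step 2: θ'=1.8090 (straight) → pose (-1.5266, 1.1802, 1.8090)
step 3: θ'=3.3090 (R=-0.8333) → pose (-0.5780, 0.5551, 3.3090)
step 4: θ'=3.3090 (straight) → pose (3.7359, 1.2841, 3.3090)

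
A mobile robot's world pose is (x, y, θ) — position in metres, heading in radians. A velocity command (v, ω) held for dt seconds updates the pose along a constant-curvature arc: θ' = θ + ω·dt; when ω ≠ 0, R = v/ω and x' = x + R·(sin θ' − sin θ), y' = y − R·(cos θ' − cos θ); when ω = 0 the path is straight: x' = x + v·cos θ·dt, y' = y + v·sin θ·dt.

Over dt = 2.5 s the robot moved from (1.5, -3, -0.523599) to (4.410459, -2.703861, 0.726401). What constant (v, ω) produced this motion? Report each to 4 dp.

Δθ = 0.726401 − -0.523599 = 1.250000
ω = Δθ/dt = 1.250000/2.5 = 0.5000
R = Δx/(sin θ' − sin θ) = 2.5000
v = R·ω = 2.5000·0.5000 = 1.2500

v = 1.2500, ω = 0.5000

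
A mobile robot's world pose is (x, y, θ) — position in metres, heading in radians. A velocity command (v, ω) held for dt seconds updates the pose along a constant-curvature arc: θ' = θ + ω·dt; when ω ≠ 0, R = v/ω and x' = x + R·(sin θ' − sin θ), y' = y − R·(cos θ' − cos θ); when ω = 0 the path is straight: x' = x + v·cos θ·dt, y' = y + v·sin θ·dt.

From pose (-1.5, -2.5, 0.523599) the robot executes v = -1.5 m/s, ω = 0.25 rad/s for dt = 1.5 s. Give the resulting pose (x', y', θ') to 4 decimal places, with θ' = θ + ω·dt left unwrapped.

θ' = 0.5236 + 0.25·1.5 = 0.8986
R = v/ω = -1.5/0.25 = -6.0000
x' = -1.5 + -6.0000·(sin 0.8986 − sin 0.5236) = -3.1947
y' = -2.5 − -6.0000·(cos 0.8986 − cos 0.5236) = -3.9599

(-3.1947, -3.9599, 0.8986)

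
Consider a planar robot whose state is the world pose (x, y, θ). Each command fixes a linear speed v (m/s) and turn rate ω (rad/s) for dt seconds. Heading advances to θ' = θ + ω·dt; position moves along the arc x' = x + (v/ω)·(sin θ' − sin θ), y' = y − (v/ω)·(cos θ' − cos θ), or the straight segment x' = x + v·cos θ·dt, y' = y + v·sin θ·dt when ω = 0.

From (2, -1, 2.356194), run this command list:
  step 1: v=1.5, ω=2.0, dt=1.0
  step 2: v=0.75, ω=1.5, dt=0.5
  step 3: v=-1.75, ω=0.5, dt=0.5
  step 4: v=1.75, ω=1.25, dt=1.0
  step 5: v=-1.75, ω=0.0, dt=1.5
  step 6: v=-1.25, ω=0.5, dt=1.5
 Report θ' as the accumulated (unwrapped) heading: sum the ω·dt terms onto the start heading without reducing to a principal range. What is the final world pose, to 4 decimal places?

step 1: θ'=4.3562 (R=0.7500) → pose (0.7667, -1.2688, 4.3562)
step 2: θ'=5.1062 (R=0.5000) → pose (0.7736, -1.6350, 5.1062)
step 3: θ'=5.3562 (R=-3.5000) → pose (0.3409, -0.8771, 5.3562)
step 4: θ'=6.6062 (R=1.4000) → pose (1.9050, -1.3644, 6.6062)
step 5: θ'=6.6062 (straight) → pose (-0.5842, -2.1976, 6.6062)
step 6: θ'=7.3562 (R=-2.5000) → pose (-1.9873, -3.3746, 7.3562)

(-1.9873, -3.3746, 7.3562)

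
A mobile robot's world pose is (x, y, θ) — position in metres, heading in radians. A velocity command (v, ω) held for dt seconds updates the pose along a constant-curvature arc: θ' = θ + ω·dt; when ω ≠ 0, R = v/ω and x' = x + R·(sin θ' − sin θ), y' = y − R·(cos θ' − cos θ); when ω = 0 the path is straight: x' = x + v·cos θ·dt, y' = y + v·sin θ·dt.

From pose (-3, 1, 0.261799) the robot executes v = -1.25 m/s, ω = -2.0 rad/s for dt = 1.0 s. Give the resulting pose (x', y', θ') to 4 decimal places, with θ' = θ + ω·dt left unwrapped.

θ' = 0.2618 + -2.0·1.0 = -1.7382
R = v/ω = -1.25/-2.0 = 0.6250
x' = -3 + 0.6250·(sin -1.7382 − sin 0.2618) = -3.7780
y' = 1 − 0.6250·(cos -1.7382 − cos 0.2618) = 1.7078

(-3.7780, 1.7078, -1.7382)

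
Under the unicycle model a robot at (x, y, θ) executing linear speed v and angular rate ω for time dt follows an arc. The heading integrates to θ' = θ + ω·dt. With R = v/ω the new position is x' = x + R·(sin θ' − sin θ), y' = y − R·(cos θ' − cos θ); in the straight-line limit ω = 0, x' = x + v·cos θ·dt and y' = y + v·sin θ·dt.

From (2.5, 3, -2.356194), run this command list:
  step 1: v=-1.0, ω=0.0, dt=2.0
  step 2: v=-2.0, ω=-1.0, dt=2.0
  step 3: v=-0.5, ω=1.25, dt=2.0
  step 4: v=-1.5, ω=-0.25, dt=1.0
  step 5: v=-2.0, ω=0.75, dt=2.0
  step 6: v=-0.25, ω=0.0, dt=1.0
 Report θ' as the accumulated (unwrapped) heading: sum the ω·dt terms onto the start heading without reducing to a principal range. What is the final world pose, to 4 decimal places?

step 1: θ'=-2.3562 (straight) → pose (3.9142, 4.4142, -2.3562)
step 2: θ'=-4.3562 (R=2.0000) → pose (7.2029, 3.6974, -4.3562)
step 3: θ'=-1.8562 (R=-0.4000) → pose (7.9616, 3.7243, -1.8562)
step 4: θ'=-2.1062 (R=6.0000) → pose (8.5585, 5.0962, -2.1062)
step 5: θ'=-0.6062 (R=-2.6667) → pose (7.7843, 8.6482, -0.6062)
step 6: θ'=-0.6062 (straight) → pose (7.5789, 8.7906, -0.6062)

(7.5789, 8.7906, -0.6062)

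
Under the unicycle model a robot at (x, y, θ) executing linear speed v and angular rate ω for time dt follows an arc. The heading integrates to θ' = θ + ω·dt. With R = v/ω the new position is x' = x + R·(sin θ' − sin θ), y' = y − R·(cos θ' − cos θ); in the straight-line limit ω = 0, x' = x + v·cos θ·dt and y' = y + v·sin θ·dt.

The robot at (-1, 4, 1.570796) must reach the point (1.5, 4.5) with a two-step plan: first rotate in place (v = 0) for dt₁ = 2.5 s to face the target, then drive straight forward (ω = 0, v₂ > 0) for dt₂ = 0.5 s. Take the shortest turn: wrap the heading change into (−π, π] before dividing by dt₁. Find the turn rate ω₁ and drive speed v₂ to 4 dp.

heading to target = atan2(4.5−4, 1.5−-1) = 0.1974
Δθ = wrap(0.1974 − 1.5708) = -1.3734; ω₁ = Δθ/dt₁ = -0.5494
distance = √((1.5−-1)² + (4.5−4)²) = 2.5495; v₂ = distance/dt₂ = 5.0990

ω₁ = -0.5494, v₂ = 5.0990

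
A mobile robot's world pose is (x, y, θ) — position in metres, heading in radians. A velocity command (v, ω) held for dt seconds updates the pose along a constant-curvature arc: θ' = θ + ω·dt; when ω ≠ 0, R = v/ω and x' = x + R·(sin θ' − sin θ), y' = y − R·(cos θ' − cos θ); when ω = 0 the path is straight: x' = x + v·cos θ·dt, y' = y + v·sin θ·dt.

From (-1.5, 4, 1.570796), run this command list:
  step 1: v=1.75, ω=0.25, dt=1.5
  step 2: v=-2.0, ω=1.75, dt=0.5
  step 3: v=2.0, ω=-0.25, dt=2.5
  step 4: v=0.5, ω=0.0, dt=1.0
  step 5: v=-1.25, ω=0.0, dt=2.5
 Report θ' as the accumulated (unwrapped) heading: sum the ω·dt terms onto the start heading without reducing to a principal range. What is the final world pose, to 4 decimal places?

step 1: θ'=1.9458 (R=7.0000) → pose (-1.9864, 6.5639, 1.9458)
step 2: θ'=2.8208 (R=-1.1429) → pose (-1.2834, 5.8980, 2.8208)
step 3: θ'=2.1958 (R=-8.0000) → pose (-5.2485, 8.8091, 2.1958)
step 4: θ'=2.1958 (straight) → pose (-5.5411, 9.2145, 2.1958)
step 5: θ'=2.1958 (straight) → pose (-3.7126, 6.6803, 2.1958)

(-3.7126, 6.6803, 2.1958)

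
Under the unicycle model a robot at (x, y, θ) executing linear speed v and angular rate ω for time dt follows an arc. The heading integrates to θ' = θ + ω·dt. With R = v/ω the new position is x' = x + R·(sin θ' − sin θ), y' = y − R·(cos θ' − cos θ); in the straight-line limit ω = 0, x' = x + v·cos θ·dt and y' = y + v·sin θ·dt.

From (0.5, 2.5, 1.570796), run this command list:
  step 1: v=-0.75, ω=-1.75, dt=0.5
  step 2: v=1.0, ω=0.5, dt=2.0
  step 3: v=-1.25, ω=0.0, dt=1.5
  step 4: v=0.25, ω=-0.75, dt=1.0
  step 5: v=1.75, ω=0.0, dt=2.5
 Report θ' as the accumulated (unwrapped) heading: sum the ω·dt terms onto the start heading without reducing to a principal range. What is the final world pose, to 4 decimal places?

step 1: θ'=0.6958 (R=0.4286) → pose (0.3461, 2.1711, 0.6958)
step 2: θ'=1.6958 (R=2.0000) → pose (1.0485, 3.9555, 1.6958)
step 3: θ'=1.6958 (straight) → pose (1.2823, 2.0951, 1.6958)
step 4: θ'=0.9458 (R=-0.3333) → pose (1.3427, 2.3317, 0.9458)
step 5: θ'=0.9458 (straight) → pose (3.9025, 5.8797, 0.9458)

(3.9025, 5.8797, 0.9458)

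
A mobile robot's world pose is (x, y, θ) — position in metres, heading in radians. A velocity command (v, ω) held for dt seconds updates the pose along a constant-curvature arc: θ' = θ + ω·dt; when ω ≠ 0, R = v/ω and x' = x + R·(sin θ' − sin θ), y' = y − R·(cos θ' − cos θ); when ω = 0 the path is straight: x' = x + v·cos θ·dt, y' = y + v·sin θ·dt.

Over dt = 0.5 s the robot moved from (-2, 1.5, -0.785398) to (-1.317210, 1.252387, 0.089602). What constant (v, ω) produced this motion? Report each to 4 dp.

v = 1.5000, ω = 1.7500

Δθ = 0.089602 − -0.785398 = 0.875000
ω = Δθ/dt = 0.875000/0.5 = 1.7500
R = Δx/(sin θ' − sin θ) = 0.8571
v = R·ω = 0.8571·1.7500 = 1.5000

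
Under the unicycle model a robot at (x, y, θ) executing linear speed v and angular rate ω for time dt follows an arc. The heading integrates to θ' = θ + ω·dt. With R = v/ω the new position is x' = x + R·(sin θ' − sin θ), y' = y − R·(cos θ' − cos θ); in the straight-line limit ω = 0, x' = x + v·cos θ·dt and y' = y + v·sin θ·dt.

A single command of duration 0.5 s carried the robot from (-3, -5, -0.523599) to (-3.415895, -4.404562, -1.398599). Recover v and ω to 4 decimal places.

Δθ = -1.398599 − -0.523599 = -0.875000
ω = Δθ/dt = -0.875000/0.5 = -1.7500
R = −Δy/(cos θ' − cos θ) = 0.8571
v = R·ω = 0.8571·-1.7500 = -1.5000

v = -1.5000, ω = -1.7500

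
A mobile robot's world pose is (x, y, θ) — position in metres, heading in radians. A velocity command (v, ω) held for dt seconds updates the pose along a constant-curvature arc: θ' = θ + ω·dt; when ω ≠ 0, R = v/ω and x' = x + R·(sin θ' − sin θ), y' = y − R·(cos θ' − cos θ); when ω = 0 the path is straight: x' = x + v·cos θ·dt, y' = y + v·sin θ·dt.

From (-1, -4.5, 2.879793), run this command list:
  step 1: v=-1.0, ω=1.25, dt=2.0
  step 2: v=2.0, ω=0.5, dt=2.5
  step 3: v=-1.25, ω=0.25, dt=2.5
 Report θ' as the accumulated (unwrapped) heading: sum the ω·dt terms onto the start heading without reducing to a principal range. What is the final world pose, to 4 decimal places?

(1.9055, -6.4012, 7.2548)

step 1: θ'=5.3798 (R=-0.8000) → pose (-0.1646, -3.2321, 5.3798)
step 2: θ'=6.6298 (R=4.0000) → pose (4.3360, -4.5184, 6.6298)
step 3: θ'=7.2548 (R=-5.0000) → pose (1.9055, -6.4012, 7.2548)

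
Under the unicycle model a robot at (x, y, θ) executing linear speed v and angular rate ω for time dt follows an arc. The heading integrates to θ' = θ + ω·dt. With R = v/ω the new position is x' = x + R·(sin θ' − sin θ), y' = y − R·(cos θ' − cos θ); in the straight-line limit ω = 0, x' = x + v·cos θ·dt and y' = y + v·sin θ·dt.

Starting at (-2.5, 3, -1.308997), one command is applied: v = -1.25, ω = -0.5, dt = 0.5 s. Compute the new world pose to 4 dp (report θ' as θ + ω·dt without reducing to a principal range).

(-2.5850, 3.6175, -1.5590)

θ' = -1.3090 + -0.5·0.5 = -1.5590
R = v/ω = -1.25/-0.5 = 2.5000
x' = -2.5 + 2.5000·(sin -1.5590 − sin -1.3090) = -2.5850
y' = 3 − 2.5000·(cos -1.5590 − cos -1.3090) = 3.6175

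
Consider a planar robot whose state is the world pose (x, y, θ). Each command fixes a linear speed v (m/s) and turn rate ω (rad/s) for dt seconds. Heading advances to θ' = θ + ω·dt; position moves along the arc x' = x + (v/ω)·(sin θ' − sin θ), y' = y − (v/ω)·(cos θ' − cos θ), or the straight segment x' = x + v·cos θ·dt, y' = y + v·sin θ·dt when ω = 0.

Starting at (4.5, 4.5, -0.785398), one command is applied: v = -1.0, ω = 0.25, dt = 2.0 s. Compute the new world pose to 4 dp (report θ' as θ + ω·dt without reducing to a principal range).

(2.7977, 5.5098, -0.2854)

θ' = -0.7854 + 0.25·2.0 = -0.2854
R = v/ω = -1.0/0.25 = -4.0000
x' = 4.5 + -4.0000·(sin -0.2854 − sin -0.7854) = 2.7977
y' = 4.5 − -4.0000·(cos -0.2854 − cos -0.7854) = 5.5098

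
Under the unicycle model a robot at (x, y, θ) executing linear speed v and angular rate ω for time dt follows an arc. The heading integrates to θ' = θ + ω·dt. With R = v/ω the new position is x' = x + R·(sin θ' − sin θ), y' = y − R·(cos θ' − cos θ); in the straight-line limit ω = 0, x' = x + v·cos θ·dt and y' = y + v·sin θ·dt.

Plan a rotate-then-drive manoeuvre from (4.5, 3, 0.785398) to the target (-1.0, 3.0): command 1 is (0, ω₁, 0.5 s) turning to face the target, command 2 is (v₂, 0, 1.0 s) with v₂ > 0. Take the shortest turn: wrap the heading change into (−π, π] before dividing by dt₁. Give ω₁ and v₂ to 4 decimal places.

heading to target = atan2(3−3, -1−4.5) = 3.1416
Δθ = wrap(3.1416 − 0.7854) = 2.3562; ω₁ = Δθ/dt₁ = 4.7124
distance = √((-1−4.5)² + (3−3)²) = 5.5000; v₂ = distance/dt₂ = 5.5000

ω₁ = 4.7124, v₂ = 5.5000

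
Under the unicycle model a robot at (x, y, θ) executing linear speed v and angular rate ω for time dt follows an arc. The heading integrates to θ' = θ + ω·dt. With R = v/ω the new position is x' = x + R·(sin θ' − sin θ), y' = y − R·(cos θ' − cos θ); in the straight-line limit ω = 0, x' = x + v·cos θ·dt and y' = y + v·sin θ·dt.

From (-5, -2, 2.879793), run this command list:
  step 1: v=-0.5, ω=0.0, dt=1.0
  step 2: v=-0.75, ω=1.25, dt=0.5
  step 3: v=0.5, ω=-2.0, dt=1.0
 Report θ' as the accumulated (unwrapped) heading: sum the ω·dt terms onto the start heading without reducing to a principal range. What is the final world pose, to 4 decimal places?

step 1: θ'=2.8798 (straight) → pose (-4.5170, -2.1294, 2.8798)
step 2: θ'=3.5048 (R=-0.6000) → pose (-4.1486, -2.1107, 3.5048)
step 3: θ'=1.5048 (R=-0.2500) → pose (-4.4869, -1.8605, 1.5048)

(-4.4869, -1.8605, 1.5048)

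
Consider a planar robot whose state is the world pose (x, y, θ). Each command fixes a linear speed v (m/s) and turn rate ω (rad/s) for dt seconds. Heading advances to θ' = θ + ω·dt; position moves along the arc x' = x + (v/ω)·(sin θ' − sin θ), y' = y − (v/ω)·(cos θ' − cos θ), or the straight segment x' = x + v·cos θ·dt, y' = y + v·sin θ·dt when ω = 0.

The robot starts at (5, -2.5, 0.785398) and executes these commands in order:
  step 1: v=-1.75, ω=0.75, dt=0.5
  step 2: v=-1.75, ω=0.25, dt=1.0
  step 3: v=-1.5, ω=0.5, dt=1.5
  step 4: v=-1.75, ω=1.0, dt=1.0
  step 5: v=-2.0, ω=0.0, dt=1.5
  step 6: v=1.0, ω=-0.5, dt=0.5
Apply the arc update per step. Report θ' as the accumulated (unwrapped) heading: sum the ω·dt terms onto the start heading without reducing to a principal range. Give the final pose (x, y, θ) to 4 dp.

step 1: θ'=1.1604 (R=-2.3333) → pose (4.5103, -3.2190, 1.1604)
step 2: θ'=1.4104 (R=-7.0000) → pose (4.0189, -4.8938, 1.4104)
step 3: θ'=2.1604 (R=-3.0000) → pose (4.4869, -7.0410, 2.1604)
step 4: θ'=3.1604 (R=-1.7500) → pose (5.9744, -7.8177, 3.1604)
step 5: θ'=3.1604 (straight) → pose (8.9738, -7.7613, 3.1604)
step 6: θ'=2.9104 (R=-2.0000) → pose (8.4780, -7.7084, 2.9104)

(8.4780, -7.7084, 2.9104)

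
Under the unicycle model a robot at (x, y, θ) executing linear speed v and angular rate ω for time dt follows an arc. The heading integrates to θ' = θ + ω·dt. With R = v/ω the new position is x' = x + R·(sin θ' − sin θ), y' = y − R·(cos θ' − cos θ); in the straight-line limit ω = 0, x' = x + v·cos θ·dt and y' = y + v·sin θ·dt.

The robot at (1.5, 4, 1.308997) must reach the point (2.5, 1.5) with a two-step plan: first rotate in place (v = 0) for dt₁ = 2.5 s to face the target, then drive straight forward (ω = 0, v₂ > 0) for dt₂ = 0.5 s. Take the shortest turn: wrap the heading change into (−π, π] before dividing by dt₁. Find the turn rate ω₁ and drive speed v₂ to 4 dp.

ω₁ = -0.9997, v₂ = 5.3852

heading to target = atan2(1.5−4, 2.5−1.5) = -1.1903
Δθ = wrap(-1.1903 − 1.3090) = -2.4993; ω₁ = Δθ/dt₁ = -0.9997
distance = √((2.5−1.5)² + (1.5−4)²) = 2.6926; v₂ = distance/dt₂ = 5.3852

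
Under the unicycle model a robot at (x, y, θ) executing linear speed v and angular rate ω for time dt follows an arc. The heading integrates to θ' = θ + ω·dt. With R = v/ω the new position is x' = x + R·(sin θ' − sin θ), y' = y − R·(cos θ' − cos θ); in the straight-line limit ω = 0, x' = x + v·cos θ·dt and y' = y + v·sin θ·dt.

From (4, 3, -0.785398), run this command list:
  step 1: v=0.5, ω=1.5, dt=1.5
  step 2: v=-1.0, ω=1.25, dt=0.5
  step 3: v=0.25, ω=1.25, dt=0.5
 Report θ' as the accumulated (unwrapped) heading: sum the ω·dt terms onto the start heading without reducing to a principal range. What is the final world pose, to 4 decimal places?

step 1: θ'=1.4646 (R=0.3333) → pose (4.5672, 3.2004, 1.4646)
step 2: θ'=2.0896 (R=-0.8000) → pose (4.6679, 2.7189, 2.0896)
step 3: θ'=2.7146 (R=0.2000) → pose (4.5771, 2.8018, 2.7146)

(4.5771, 2.8018, 2.7146)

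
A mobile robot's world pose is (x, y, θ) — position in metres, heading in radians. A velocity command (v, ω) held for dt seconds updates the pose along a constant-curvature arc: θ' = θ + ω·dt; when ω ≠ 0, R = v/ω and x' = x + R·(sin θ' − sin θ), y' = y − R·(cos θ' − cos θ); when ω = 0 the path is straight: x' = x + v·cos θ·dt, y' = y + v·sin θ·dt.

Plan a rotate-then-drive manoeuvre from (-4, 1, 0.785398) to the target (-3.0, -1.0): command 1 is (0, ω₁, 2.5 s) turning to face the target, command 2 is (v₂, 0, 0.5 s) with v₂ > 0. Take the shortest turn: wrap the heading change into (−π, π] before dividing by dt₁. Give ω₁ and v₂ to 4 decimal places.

heading to target = atan2(-1−1, -3−-4) = -1.1071
Δθ = wrap(-1.1071 − 0.7854) = -1.8925; ω₁ = Δθ/dt₁ = -0.7570
distance = √((-3−-4)² + (-1−1)²) = 2.2361; v₂ = distance/dt₂ = 4.4721

ω₁ = -0.7570, v₂ = 4.4721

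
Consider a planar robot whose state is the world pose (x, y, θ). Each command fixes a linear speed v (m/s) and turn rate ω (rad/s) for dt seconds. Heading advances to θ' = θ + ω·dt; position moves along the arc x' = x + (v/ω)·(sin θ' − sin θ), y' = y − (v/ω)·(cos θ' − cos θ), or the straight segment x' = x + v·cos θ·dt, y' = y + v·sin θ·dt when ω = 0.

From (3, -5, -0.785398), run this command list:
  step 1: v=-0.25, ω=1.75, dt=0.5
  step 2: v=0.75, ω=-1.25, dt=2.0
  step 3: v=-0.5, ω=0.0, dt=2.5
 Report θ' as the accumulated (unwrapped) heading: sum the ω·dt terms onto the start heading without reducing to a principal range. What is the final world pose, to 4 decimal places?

step 1: θ'=0.0896 (R=-0.1429) → pose (2.8862, -4.9587, 0.0896)
step 2: θ'=-2.4104 (R=-0.6000) → pose (3.3405, -6.0030, -2.4104)
step 3: θ'=-2.4104 (straight) → pose (4.2710, -5.1683, -2.4104)

(4.2710, -5.1683, -2.4104)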